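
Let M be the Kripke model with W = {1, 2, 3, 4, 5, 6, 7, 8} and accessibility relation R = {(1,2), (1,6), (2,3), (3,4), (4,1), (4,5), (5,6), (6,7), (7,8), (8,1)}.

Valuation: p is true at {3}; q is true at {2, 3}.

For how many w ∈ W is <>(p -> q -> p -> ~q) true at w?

1: successors {2, 6}; p -> q -> p -> ~q there: 2:T, 6:T. ✓
2: successors {3}; p -> q -> p -> ~q there: 3:F. ✗
3: successors {4}; p -> q -> p -> ~q there: 4:T. ✓
4: successors {1, 5}; p -> q -> p -> ~q there: 1:T, 5:T. ✓
5: successors {6}; p -> q -> p -> ~q there: 6:T. ✓
6: successors {7}; p -> q -> p -> ~q there: 7:T. ✓
7: successors {8}; p -> q -> p -> ~q there: 8:T. ✓
8: successors {1}; p -> q -> p -> ~q there: 1:T. ✓
Satisfying worlds: {1, 3, 4, 5, 6, 7, 8}.

7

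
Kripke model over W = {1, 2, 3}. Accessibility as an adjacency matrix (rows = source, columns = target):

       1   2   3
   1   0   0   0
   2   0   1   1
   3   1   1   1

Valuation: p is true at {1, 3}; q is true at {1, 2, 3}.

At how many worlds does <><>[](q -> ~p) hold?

2

1: no successors, so <><>[](q -> ~p) fails. ✗
2: successors {2, 3}; <>[](q -> ~p) there: 2:F, 3:T. ✓
3: successors {1, 2, 3}; <>[](q -> ~p) there: 1:F, 2:F, 3:T. ✓
Satisfying worlds: {2, 3}.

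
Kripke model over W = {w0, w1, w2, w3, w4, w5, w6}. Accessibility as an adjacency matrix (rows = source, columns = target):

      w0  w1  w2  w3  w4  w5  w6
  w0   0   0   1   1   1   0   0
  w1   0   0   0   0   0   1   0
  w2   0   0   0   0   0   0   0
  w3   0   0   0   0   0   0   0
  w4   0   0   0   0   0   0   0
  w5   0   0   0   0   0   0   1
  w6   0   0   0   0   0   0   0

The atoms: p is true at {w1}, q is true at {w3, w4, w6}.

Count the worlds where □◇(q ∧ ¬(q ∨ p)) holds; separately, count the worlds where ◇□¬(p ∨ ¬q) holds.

4 and 3

For □◇(q ∧ ¬(q ∨ p)):
w0: successors {w2, w3, w4}; ◇(q ∧ ¬(q ∨ p)) there: w2:F, w3:F, w4:F. ✗
w1: successors {w5}; ◇(q ∧ ¬(q ∨ p)) there: w5:F. ✗
w2: no successors, so □◇(q ∧ ¬(q ∨ p)) holds vacuously. ✓
w3: no successors, so □◇(q ∧ ¬(q ∨ p)) holds vacuously. ✓
w4: no successors, so □◇(q ∧ ¬(q ∨ p)) holds vacuously. ✓
w5: successors {w6}; ◇(q ∧ ¬(q ∨ p)) there: w6:F. ✗
w6: no successors, so □◇(q ∧ ¬(q ∨ p)) holds vacuously. ✓
— 4 worlds.
For ◇□¬(p ∨ ¬q):
w0: successors {w2, w3, w4}; □¬(p ∨ ¬q) there: w2:T, w3:T, w4:T. ✓
w1: successors {w5}; □¬(p ∨ ¬q) there: w5:T. ✓
w2: no successors, so ◇□¬(p ∨ ¬q) fails. ✗
w3: no successors, so ◇□¬(p ∨ ¬q) fails. ✗
w4: no successors, so ◇□¬(p ∨ ¬q) fails. ✗
w5: successors {w6}; □¬(p ∨ ¬q) there: w6:T. ✓
w6: no successors, so ◇□¬(p ∨ ¬q) fails. ✗
— 3 worlds.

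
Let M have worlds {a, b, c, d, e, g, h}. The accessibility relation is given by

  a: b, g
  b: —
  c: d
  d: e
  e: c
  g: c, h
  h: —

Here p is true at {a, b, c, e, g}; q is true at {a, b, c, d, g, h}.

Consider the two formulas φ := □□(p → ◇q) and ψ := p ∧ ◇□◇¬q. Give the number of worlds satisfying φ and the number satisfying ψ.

7 and 3

For □□(p → ◇q):
a: successors {b, g}; □(p → ◇q) there: b:T, g:T. ✓
b: no successors, so □□(p → ◇q) holds vacuously. ✓
c: successors {d}; □(p → ◇q) there: d:T. ✓
d: successors {e}; □(p → ◇q) there: e:T. ✓
e: successors {c}; □(p → ◇q) there: c:T. ✓
g: successors {c, h}; □(p → ◇q) there: c:T, h:T. ✓
h: no successors, so □□(p → ◇q) holds vacuously. ✓
— 7 worlds.
For p ∧ ◇□◇¬q:
a: p is T, ◇□◇¬q is T. ✓
b: p is T, ◇□◇¬q is F. ✗
c: p is T, ◇□◇¬q is F. ✗
d: p is F, ◇□◇¬q is F. ✗
e: p is T, ◇□◇¬q is T. ✓
g: p is T, ◇□◇¬q is T. ✓
h: p is F, ◇□◇¬q is F. ✗
— 3 worlds.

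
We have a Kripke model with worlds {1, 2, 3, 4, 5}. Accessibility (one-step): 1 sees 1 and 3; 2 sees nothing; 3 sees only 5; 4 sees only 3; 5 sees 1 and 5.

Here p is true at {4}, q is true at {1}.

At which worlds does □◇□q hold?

1: successors {1, 3}; ◇□q there: 1:F, 3:F. ✗
2: no successors, so □◇□q holds vacuously. ✓
3: successors {5}; ◇□q there: 5:F. ✗
4: successors {3}; ◇□q there: 3:F. ✗
5: successors {1, 5}; ◇□q there: 1:F, 5:F. ✗

{2}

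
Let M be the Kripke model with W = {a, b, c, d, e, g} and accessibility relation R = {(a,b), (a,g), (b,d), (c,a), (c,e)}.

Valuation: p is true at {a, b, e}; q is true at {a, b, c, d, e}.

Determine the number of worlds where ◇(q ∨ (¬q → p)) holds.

a: successors {b, g}; q ∨ (¬q → p) there: b:T, g:F. ✓
b: successors {d}; q ∨ (¬q → p) there: d:T. ✓
c: successors {a, e}; q ∨ (¬q → p) there: a:T, e:T. ✓
d: no successors, so ◇(q ∨ (¬q → p)) fails. ✗
e: no successors, so ◇(q ∨ (¬q → p)) fails. ✗
g: no successors, so ◇(q ∨ (¬q → p)) fails. ✗
Satisfying worlds: {a, b, c}.

3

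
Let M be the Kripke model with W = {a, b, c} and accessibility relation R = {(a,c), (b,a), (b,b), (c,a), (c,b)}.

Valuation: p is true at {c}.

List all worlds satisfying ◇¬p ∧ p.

a: ◇¬p is F, p is F. ✗
b: ◇¬p is T, p is F. ✗
c: ◇¬p is T, p is T. ✓

{c}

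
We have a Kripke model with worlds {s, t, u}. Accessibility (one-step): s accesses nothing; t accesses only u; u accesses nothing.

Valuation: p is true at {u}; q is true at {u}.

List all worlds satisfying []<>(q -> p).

s: no successors, so []<>(q -> p) holds vacuously. ✓
t: successors {u}; <>(q -> p) there: u:F. ✗
u: no successors, so []<>(q -> p) holds vacuously. ✓

{s, u}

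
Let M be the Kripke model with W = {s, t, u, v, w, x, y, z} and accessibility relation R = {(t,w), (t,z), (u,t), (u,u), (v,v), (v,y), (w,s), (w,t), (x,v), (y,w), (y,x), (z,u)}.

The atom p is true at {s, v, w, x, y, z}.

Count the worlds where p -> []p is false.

s: p is T, []p is T. ✓
t: p is F, []p is T. ✓
u: p is F, []p is F. ✓
v: p is T, []p is T. ✓
w: p is T, []p is F. ✗
x: p is T, []p is T. ✓
y: p is T, []p is T. ✓
z: p is T, []p is F. ✗
Satisfying worlds: {s, t, u, v, x, y}.
So p -> []p fails at the other 2 worlds.

2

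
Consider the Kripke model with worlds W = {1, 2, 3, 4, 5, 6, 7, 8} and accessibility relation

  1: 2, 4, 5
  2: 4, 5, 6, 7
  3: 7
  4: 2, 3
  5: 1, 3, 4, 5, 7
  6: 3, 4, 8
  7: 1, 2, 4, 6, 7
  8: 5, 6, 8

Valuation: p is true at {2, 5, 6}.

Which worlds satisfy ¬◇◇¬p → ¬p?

1: ¬◇◇¬p is F, ¬p is T. ✓
2: ¬◇◇¬p is F, ¬p is F. ✓
3: ¬◇◇¬p is F, ¬p is T. ✓
4: ¬◇◇¬p is F, ¬p is T. ✓
5: ¬◇◇¬p is F, ¬p is F. ✓
6: ¬◇◇¬p is F, ¬p is F. ✓
7: ¬◇◇¬p is F, ¬p is T. ✓
8: ¬◇◇¬p is F, ¬p is T. ✓

{1, 2, 3, 4, 5, 6, 7, 8}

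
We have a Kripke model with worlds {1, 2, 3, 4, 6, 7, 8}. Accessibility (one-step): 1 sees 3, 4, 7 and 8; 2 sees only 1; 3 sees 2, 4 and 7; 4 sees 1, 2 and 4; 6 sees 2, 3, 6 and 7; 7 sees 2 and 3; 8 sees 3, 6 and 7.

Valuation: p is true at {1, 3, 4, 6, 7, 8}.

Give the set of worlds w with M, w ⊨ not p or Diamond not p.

1: not p is F, Diamond not p is F. ✗
2: not p is T, Diamond not p is F. ✓
3: not p is F, Diamond not p is T. ✓
4: not p is F, Diamond not p is T. ✓
6: not p is F, Diamond not p is T. ✓
7: not p is F, Diamond not p is T. ✓
8: not p is F, Diamond not p is F. ✗

{2, 3, 4, 6, 7}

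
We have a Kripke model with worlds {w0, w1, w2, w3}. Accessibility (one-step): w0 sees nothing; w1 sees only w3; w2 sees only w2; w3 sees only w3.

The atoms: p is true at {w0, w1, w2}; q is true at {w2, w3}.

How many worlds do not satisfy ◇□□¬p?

w0: no successors, so ◇□□¬p fails. ✗
w1: successors {w3}; □□¬p there: w3:T. ✓
w2: successors {w2}; □□¬p there: w2:F. ✗
w3: successors {w3}; □□¬p there: w3:T. ✓
Satisfying worlds: {w1, w3}.
So ◇□□¬p fails at the other 2 worlds.

2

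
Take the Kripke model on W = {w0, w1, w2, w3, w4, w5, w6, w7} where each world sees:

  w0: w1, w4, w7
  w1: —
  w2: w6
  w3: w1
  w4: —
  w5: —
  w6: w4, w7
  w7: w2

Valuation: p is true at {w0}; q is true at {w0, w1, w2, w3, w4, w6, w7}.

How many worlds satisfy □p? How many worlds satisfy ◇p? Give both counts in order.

For □p:
w0: successors {w1, w4, w7}; p there: w1:F, w4:F, w7:F. ✗
w1: no successors, so □p holds vacuously. ✓
w2: successors {w6}; p there: w6:F. ✗
w3: successors {w1}; p there: w1:F. ✗
w4: no successors, so □p holds vacuously. ✓
w5: no successors, so □p holds vacuously. ✓
w6: successors {w4, w7}; p there: w4:F, w7:F. ✗
w7: successors {w2}; p there: w2:F. ✗
— 3 worlds.
For ◇p:
w0: successors {w1, w4, w7}; p there: w1:F, w4:F, w7:F. ✗
w1: no successors, so ◇p fails. ✗
w2: successors {w6}; p there: w6:F. ✗
w3: successors {w1}; p there: w1:F. ✗
w4: no successors, so ◇p fails. ✗
w5: no successors, so ◇p fails. ✗
w6: successors {w4, w7}; p there: w4:F, w7:F. ✗
w7: successors {w2}; p there: w2:F. ✗
— 0 worlds.

3 and 0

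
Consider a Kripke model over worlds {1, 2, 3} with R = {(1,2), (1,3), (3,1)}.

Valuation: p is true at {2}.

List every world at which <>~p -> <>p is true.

{1, 2}

1: <>~p is T, <>p is T. ✓
2: <>~p is F, <>p is F. ✓
3: <>~p is T, <>p is F. ✗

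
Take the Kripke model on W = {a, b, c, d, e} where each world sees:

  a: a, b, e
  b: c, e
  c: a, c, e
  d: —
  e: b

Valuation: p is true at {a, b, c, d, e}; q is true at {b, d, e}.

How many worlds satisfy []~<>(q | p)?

1

a: successors {a, b, e}; ~<>(q | p) there: a:F, b:F, e:F. ✗
b: successors {c, e}; ~<>(q | p) there: c:F, e:F. ✗
c: successors {a, c, e}; ~<>(q | p) there: a:F, c:F, e:F. ✗
d: no successors, so []~<>(q | p) holds vacuously. ✓
e: successors {b}; ~<>(q | p) there: b:F. ✗
Satisfying worlds: {d}.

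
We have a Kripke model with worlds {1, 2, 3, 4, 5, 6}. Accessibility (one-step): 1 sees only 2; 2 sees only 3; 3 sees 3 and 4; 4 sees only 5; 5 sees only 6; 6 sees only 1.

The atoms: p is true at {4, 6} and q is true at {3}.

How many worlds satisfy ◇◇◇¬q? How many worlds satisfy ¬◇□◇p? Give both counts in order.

5 and 4

For ◇◇◇¬q:
1: successors {2}; ◇◇¬q there: 2:T. ✓
2: successors {3}; ◇◇¬q there: 3:T. ✓
3: successors {3, 4}; ◇◇¬q there: 3:T, 4:T. ✓
4: successors {5}; ◇◇¬q there: 5:T. ✓
5: successors {6}; ◇◇¬q there: 6:T. ✓
6: successors {1}; ◇◇¬q there: 1:F. ✗
— 5 worlds.
For ¬◇□◇p:
1: ◇□◇p is T. ✗
2: ◇□◇p is F. ✓
3: ◇□◇p is T. ✗
4: ◇□◇p is F. ✓
5: ◇□◇p is F. ✓
6: ◇□◇p is F. ✓
— 4 worlds.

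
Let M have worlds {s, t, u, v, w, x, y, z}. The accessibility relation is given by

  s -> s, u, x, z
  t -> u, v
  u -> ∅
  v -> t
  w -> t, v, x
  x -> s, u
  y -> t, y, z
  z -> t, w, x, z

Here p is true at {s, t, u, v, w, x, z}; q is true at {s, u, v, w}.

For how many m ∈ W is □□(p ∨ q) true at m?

7

s: successors {s, u, x, z}; □(p ∨ q) there: s:T, u:T, x:T, z:T. ✓
t: successors {u, v}; □(p ∨ q) there: u:T, v:T. ✓
u: no successors, so □□(p ∨ q) holds vacuously. ✓
v: successors {t}; □(p ∨ q) there: t:T. ✓
w: successors {t, v, x}; □(p ∨ q) there: t:T, v:T, x:T. ✓
x: successors {s, u}; □(p ∨ q) there: s:T, u:T. ✓
y: successors {t, y, z}; □(p ∨ q) there: t:T, y:F, z:T. ✗
z: successors {t, w, x, z}; □(p ∨ q) there: t:T, w:T, x:T, z:T. ✓
Satisfying worlds: {s, t, u, v, w, x, z}.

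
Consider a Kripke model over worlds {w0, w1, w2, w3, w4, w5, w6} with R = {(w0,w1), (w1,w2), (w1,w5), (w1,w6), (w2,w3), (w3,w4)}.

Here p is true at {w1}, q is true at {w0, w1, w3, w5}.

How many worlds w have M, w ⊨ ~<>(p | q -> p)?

4

w0: <>(p | q -> p) is T. ✗
w1: <>(p | q -> p) is T. ✗
w2: <>(p | q -> p) is F. ✓
w3: <>(p | q -> p) is T. ✗
w4: <>(p | q -> p) is F. ✓
w5: <>(p | q -> p) is F. ✓
w6: <>(p | q -> p) is F. ✓
Satisfying worlds: {w2, w4, w5, w6}.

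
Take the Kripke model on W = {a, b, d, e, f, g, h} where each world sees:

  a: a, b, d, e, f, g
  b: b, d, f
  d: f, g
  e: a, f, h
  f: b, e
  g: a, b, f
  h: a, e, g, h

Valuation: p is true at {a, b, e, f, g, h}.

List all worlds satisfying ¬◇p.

a: ◇p is T. ✗
b: ◇p is T. ✗
d: ◇p is T. ✗
e: ◇p is T. ✗
f: ◇p is T. ✗
g: ◇p is T. ✗
h: ◇p is T. ✗

∅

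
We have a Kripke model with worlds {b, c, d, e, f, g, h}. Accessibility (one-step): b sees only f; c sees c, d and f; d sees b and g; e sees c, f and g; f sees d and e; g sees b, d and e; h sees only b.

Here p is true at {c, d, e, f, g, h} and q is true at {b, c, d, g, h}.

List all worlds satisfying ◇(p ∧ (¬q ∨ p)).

{b, c, d, e, f, g}

b: successors {f}; p ∧ (¬q ∨ p) there: f:T. ✓
c: successors {c, d, f}; p ∧ (¬q ∨ p) there: c:T, d:T, f:T. ✓
d: successors {b, g}; p ∧ (¬q ∨ p) there: b:F, g:T. ✓
e: successors {c, f, g}; p ∧ (¬q ∨ p) there: c:T, f:T, g:T. ✓
f: successors {d, e}; p ∧ (¬q ∨ p) there: d:T, e:T. ✓
g: successors {b, d, e}; p ∧ (¬q ∨ p) there: b:F, d:T, e:T. ✓
h: successors {b}; p ∧ (¬q ∨ p) there: b:F. ✗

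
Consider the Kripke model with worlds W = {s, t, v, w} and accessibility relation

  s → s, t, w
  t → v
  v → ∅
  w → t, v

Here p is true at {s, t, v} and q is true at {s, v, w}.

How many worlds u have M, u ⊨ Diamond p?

s: successors {s, t, w}; p there: s:T, t:T, w:F. ✓
t: successors {v}; p there: v:T. ✓
v: no successors, so Diamond p fails. ✗
w: successors {t, v}; p there: t:T, v:T. ✓
Satisfying worlds: {s, t, w}.

3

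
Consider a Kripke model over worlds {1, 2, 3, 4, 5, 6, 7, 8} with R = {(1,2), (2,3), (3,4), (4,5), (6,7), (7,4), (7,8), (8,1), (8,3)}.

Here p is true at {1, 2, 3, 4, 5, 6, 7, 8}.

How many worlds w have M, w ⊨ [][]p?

8

1: successors {2}; []p there: 2:T. ✓
2: successors {3}; []p there: 3:T. ✓
3: successors {4}; []p there: 4:T. ✓
4: successors {5}; []p there: 5:T. ✓
5: no successors, so [][]p holds vacuously. ✓
6: successors {7}; []p there: 7:T. ✓
7: successors {4, 8}; []p there: 4:T, 8:T. ✓
8: successors {1, 3}; []p there: 1:T, 3:T. ✓
Satisfying worlds: {1, 2, 3, 4, 5, 6, 7, 8}.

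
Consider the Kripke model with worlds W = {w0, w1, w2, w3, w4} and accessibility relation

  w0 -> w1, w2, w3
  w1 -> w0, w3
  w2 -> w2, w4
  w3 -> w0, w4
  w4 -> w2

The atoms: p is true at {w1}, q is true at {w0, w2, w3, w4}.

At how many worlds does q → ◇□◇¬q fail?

4

w0: q is T, ◇□◇¬q is F. ✗
w1: q is F, ◇□◇¬q is F. ✓
w2: q is T, ◇□◇¬q is F. ✗
w3: q is T, ◇□◇¬q is F. ✗
w4: q is T, ◇□◇¬q is F. ✗
Satisfying worlds: {w1}.
So q → ◇□◇¬q fails at the other 4 worlds.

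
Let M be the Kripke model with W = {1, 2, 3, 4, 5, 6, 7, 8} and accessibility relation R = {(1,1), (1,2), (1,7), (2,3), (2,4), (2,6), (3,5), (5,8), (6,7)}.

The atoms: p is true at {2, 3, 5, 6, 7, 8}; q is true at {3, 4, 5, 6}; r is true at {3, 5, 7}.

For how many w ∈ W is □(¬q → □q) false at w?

1

1: successors {1, 2, 7}; ¬q → □q there: 1:F, 2:T, 7:T. ✗
2: successors {3, 4, 6}; ¬q → □q there: 3:T, 4:T, 6:T. ✓
3: successors {5}; ¬q → □q there: 5:T. ✓
4: no successors, so □(¬q → □q) holds vacuously. ✓
5: successors {8}; ¬q → □q there: 8:T. ✓
6: successors {7}; ¬q → □q there: 7:T. ✓
7: no successors, so □(¬q → □q) holds vacuously. ✓
8: no successors, so □(¬q → □q) holds vacuously. ✓
Satisfying worlds: {2, 3, 4, 5, 6, 7, 8}.
So □(¬q → □q) fails at the other 1 world.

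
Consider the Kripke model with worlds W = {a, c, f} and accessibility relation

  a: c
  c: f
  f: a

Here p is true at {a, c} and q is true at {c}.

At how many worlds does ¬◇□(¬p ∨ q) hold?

1

a: ◇□(¬p ∨ q) is T. ✗
c: ◇□(¬p ∨ q) is F. ✓
f: ◇□(¬p ∨ q) is T. ✗
Satisfying worlds: {c}.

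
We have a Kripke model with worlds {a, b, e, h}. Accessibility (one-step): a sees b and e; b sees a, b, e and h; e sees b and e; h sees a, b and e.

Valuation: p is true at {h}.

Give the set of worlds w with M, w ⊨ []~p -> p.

{b, h}

a: []~p is T, p is F. ✗
b: []~p is F, p is F. ✓
e: []~p is T, p is F. ✗
h: []~p is T, p is T. ✓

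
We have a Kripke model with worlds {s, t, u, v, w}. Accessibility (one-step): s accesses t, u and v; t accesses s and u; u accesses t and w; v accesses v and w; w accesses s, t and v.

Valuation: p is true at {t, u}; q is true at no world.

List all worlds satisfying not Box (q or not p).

s: Box (q or not p) is F. ✓
t: Box (q or not p) is F. ✓
u: Box (q or not p) is F. ✓
v: Box (q or not p) is T. ✗
w: Box (q or not p) is F. ✓

{s, t, u, w}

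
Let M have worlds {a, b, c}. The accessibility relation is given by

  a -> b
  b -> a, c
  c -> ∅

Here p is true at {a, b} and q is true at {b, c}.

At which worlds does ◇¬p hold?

{b}

a: successors {b}; ¬p there: b:F. ✗
b: successors {a, c}; ¬p there: a:F, c:T. ✓
c: no successors, so ◇¬p fails. ✗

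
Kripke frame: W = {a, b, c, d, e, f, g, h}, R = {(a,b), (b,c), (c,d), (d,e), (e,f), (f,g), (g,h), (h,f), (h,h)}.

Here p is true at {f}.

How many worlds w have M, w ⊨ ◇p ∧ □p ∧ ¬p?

a: ◇p is F, □p ∧ ¬p is F. ✗
b: ◇p is F, □p ∧ ¬p is F. ✗
c: ◇p is F, □p ∧ ¬p is F. ✗
d: ◇p is F, □p ∧ ¬p is F. ✗
e: ◇p is T, □p ∧ ¬p is T. ✓
f: ◇p is F, □p ∧ ¬p is F. ✗
g: ◇p is F, □p ∧ ¬p is F. ✗
h: ◇p is T, □p ∧ ¬p is F. ✗
Satisfying worlds: {e}.

1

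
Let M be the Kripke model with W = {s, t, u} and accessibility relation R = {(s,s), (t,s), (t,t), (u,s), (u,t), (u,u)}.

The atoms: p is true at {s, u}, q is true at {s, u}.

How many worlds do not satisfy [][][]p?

2

s: successors {s}; [][]p there: s:T. ✓
t: successors {s, t}; [][]p there: s:T, t:F. ✗
u: successors {s, t, u}; [][]p there: s:T, t:F, u:F. ✗
Satisfying worlds: {s}.
So [][][]p fails at the other 2 worlds.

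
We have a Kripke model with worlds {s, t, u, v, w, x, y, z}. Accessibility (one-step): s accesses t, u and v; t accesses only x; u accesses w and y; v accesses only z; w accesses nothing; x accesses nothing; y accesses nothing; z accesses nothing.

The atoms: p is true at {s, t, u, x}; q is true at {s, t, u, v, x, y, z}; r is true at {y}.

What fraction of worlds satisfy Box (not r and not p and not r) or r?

5/8

s: Box (not r and not p and not r) is F, r is F. ✗
t: Box (not r and not p and not r) is F, r is F. ✗
u: Box (not r and not p and not r) is F, r is F. ✗
v: Box (not r and not p and not r) is T, r is F. ✓
w: Box (not r and not p and not r) is T, r is F. ✓
x: Box (not r and not p and not r) is T, r is F. ✓
y: Box (not r and not p and not r) is T, r is T. ✓
z: Box (not r and not p and not r) is T, r is F. ✓
That's 5 of 8 worlds, so 5/8.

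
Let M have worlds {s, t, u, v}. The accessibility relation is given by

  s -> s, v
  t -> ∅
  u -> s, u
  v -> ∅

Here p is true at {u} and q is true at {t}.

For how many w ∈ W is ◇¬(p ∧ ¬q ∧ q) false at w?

2

s: successors {s, v}; ¬(p ∧ ¬q ∧ q) there: s:T, v:T. ✓
t: no successors, so ◇¬(p ∧ ¬q ∧ q) fails. ✗
u: successors {s, u}; ¬(p ∧ ¬q ∧ q) there: s:T, u:T. ✓
v: no successors, so ◇¬(p ∧ ¬q ∧ q) fails. ✗
Satisfying worlds: {s, u}.
So ◇¬(p ∧ ¬q ∧ q) fails at the other 2 worlds.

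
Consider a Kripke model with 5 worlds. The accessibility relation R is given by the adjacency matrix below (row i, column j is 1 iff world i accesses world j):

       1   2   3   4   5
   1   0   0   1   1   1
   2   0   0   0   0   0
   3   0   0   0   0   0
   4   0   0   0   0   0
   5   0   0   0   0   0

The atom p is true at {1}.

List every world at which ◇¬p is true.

{1}

1: successors {3, 4, 5}; ¬p there: 3:T, 4:T, 5:T. ✓
2: no successors, so ◇¬p fails. ✗
3: no successors, so ◇¬p fails. ✗
4: no successors, so ◇¬p fails. ✗
5: no successors, so ◇¬p fails. ✗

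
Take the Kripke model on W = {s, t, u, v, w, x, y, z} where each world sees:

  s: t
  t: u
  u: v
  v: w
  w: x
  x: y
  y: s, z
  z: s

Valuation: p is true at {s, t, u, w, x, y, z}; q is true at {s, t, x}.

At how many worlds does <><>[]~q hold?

5

s: successors {t}; <>[]~q there: t:T. ✓
t: successors {u}; <>[]~q there: u:T. ✓
u: successors {v}; <>[]~q there: v:F. ✗
v: successors {w}; <>[]~q there: w:T. ✓
w: successors {x}; <>[]~q there: x:F. ✗
x: successors {y}; <>[]~q there: y:F. ✗
y: successors {s, z}; <>[]~q there: s:T, z:F. ✓
z: successors {s}; <>[]~q there: s:T. ✓
Satisfying worlds: {s, t, v, y, z}.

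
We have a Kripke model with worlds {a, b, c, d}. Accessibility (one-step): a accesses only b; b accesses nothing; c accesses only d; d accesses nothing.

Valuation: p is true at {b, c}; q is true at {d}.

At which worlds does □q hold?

{b, c, d}

a: successors {b}; q there: b:F. ✗
b: no successors, so □q holds vacuously. ✓
c: successors {d}; q there: d:T. ✓
d: no successors, so □q holds vacuously. ✓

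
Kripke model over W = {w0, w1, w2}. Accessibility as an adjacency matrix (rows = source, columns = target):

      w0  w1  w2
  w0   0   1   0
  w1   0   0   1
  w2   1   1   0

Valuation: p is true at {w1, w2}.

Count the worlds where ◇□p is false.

1

w0: successors {w1}; □p there: w1:T. ✓
w1: successors {w2}; □p there: w2:F. ✗
w2: successors {w0, w1}; □p there: w0:T, w1:T. ✓
Satisfying worlds: {w0, w2}.
So ◇□p fails at the other 1 world.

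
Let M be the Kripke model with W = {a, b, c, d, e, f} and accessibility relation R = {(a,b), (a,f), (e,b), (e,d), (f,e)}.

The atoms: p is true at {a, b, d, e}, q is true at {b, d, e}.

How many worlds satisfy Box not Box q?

a: successors {b, f}; not Box q there: b:F, f:F. ✗
b: no successors, so Box not Box q holds vacuously. ✓
c: no successors, so Box not Box q holds vacuously. ✓
d: no successors, so Box not Box q holds vacuously. ✓
e: successors {b, d}; not Box q there: b:F, d:F. ✗
f: successors {e}; not Box q there: e:F. ✗
Satisfying worlds: {b, c, d}.

3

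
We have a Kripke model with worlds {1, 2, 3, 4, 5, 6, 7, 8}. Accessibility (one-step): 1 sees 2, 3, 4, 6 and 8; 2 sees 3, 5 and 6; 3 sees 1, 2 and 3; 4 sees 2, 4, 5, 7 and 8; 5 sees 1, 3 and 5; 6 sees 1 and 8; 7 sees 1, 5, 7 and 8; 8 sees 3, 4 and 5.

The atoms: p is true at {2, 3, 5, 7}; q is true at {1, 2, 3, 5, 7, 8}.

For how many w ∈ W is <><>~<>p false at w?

1: successors {2, 3, 4, 6, 8}; <>~<>p there: 2:T, 3:F, 4:F, 6:F, 8:F. ✓
2: successors {3, 5, 6}; <>~<>p there: 3:F, 5:F, 6:F. ✗
3: successors {1, 2, 3}; <>~<>p there: 1:T, 2:T, 3:F. ✓
4: successors {2, 4, 5, 7, 8}; <>~<>p there: 2:T, 4:F, 5:F, 7:F, 8:F. ✓
5: successors {1, 3, 5}; <>~<>p there: 1:T, 3:F, 5:F. ✓
6: successors {1, 8}; <>~<>p there: 1:T, 8:F. ✓
7: successors {1, 5, 7, 8}; <>~<>p there: 1:T, 5:F, 7:F, 8:F. ✓
8: successors {3, 4, 5}; <>~<>p there: 3:F, 4:F, 5:F. ✗
Satisfying worlds: {1, 3, 4, 5, 6, 7}.
So <><>~<>p fails at the other 2 worlds.

2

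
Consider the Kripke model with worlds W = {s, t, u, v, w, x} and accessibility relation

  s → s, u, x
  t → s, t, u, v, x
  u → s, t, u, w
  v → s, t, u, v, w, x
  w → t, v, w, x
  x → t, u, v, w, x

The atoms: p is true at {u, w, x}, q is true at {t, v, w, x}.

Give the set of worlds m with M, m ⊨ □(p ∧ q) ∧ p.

s: □(p ∧ q) is F, p is F. ✗
t: □(p ∧ q) is F, p is F. ✗
u: □(p ∧ q) is F, p is T. ✗
v: □(p ∧ q) is F, p is F. ✗
w: □(p ∧ q) is F, p is T. ✗
x: □(p ∧ q) is F, p is T. ✗

∅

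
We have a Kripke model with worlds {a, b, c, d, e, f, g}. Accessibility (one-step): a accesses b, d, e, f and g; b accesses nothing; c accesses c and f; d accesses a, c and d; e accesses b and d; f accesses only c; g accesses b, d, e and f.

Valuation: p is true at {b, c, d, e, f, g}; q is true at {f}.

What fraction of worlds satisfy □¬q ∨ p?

a: □¬q is F, p is F. ✗
b: □¬q is T, p is T. ✓
c: □¬q is F, p is T. ✓
d: □¬q is T, p is T. ✓
e: □¬q is T, p is T. ✓
f: □¬q is T, p is T. ✓
g: □¬q is F, p is T. ✓
That's 6 of 7 worlds, so 6/7.

6/7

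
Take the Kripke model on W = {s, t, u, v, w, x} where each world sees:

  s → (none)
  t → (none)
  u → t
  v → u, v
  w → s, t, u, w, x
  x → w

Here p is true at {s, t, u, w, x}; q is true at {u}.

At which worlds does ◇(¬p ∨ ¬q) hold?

s: no successors, so ◇(¬p ∨ ¬q) fails. ✗
t: no successors, so ◇(¬p ∨ ¬q) fails. ✗
u: successors {t}; ¬p ∨ ¬q there: t:T. ✓
v: successors {u, v}; ¬p ∨ ¬q there: u:F, v:T. ✓
w: successors {s, t, u, w, x}; ¬p ∨ ¬q there: s:T, t:T, u:F, w:T, x:T. ✓
x: successors {w}; ¬p ∨ ¬q there: w:T. ✓

{u, v, w, x}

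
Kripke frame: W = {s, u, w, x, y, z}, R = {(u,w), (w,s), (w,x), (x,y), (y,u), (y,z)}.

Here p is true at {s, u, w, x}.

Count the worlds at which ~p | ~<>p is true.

4

s: ~p is F, ~<>p is T. ✓
u: ~p is F, ~<>p is F. ✗
w: ~p is F, ~<>p is F. ✗
x: ~p is F, ~<>p is T. ✓
y: ~p is T, ~<>p is F. ✓
z: ~p is T, ~<>p is T. ✓
Satisfying worlds: {s, x, y, z}.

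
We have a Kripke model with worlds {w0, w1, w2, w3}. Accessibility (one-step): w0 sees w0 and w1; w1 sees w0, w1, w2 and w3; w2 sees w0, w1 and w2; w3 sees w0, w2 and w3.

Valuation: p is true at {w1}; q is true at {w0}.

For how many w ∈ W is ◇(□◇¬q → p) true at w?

3

w0: successors {w0, w1}; □◇¬q → p there: w0:F, w1:T. ✓
w1: successors {w0, w1, w2, w3}; □◇¬q → p there: w0:F, w1:T, w2:F, w3:F. ✓
w2: successors {w0, w1, w2}; □◇¬q → p there: w0:F, w1:T, w2:F. ✓
w3: successors {w0, w2, w3}; □◇¬q → p there: w0:F, w2:F, w3:F. ✗
Satisfying worlds: {w0, w1, w2}.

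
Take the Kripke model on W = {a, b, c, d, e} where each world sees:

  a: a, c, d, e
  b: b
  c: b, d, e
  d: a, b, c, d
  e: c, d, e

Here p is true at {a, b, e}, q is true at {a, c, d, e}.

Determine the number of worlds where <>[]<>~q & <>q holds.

2

a: <>[]<>~q is F, <>q is T. ✗
b: <>[]<>~q is T, <>q is F. ✗
c: <>[]<>~q is T, <>q is T. ✓
d: <>[]<>~q is T, <>q is T. ✓
e: <>[]<>~q is F, <>q is T. ✗
Satisfying worlds: {c, d}.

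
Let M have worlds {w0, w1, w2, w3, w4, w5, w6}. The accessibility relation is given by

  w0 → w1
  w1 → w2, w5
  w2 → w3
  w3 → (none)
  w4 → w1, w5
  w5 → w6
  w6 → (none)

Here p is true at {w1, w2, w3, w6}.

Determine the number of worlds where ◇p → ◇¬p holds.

w0: ◇p is T, ◇¬p is F. ✗
w1: ◇p is T, ◇¬p is T. ✓
w2: ◇p is T, ◇¬p is F. ✗
w3: ◇p is F, ◇¬p is F. ✓
w4: ◇p is T, ◇¬p is T. ✓
w5: ◇p is T, ◇¬p is F. ✗
w6: ◇p is F, ◇¬p is F. ✓
Satisfying worlds: {w1, w3, w4, w6}.

4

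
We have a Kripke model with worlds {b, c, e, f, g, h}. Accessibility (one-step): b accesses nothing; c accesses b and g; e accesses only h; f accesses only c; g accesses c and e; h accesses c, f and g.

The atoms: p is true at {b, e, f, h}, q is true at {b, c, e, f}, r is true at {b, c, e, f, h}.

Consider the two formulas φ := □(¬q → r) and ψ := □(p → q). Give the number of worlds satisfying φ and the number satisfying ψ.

For □(¬q → r):
b: no successors, so □(¬q → r) holds vacuously. ✓
c: successors {b, g}; ¬q → r there: b:T, g:F. ✗
e: successors {h}; ¬q → r there: h:T. ✓
f: successors {c}; ¬q → r there: c:T. ✓
g: successors {c, e}; ¬q → r there: c:T, e:T. ✓
h: successors {c, f, g}; ¬q → r there: c:T, f:T, g:F. ✗
— 4 worlds.
For □(p → q):
b: no successors, so □(p → q) holds vacuously. ✓
c: successors {b, g}; p → q there: b:T, g:T. ✓
e: successors {h}; p → q there: h:F. ✗
f: successors {c}; p → q there: c:T. ✓
g: successors {c, e}; p → q there: c:T, e:T. ✓
h: successors {c, f, g}; p → q there: c:T, f:T, g:T. ✓
— 5 worlds.

4 and 5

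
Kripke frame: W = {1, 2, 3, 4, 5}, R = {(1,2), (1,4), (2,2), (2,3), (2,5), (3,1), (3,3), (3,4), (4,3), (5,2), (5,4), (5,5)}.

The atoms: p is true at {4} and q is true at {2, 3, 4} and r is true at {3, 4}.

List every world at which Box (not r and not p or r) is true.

{1, 2, 3, 4, 5}

1: successors {2, 4}; not r and not p or r there: 2:T, 4:T. ✓
2: successors {2, 3, 5}; not r and not p or r there: 2:T, 3:T, 5:T. ✓
3: successors {1, 3, 4}; not r and not p or r there: 1:T, 3:T, 4:T. ✓
4: successors {3}; not r and not p or r there: 3:T. ✓
5: successors {2, 4, 5}; not r and not p or r there: 2:T, 4:T, 5:T. ✓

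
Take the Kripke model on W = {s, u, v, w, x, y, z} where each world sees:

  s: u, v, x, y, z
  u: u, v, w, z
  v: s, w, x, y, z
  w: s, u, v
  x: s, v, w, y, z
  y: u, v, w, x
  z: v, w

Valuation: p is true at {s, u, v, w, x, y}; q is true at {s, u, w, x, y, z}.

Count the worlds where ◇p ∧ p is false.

s: ◇p is T, p is T. ✓
u: ◇p is T, p is T. ✓
v: ◇p is T, p is T. ✓
w: ◇p is T, p is T. ✓
x: ◇p is T, p is T. ✓
y: ◇p is T, p is T. ✓
z: ◇p is T, p is F. ✗
Satisfying worlds: {s, u, v, w, x, y}.
So ◇p ∧ p fails at the other 1 world.

1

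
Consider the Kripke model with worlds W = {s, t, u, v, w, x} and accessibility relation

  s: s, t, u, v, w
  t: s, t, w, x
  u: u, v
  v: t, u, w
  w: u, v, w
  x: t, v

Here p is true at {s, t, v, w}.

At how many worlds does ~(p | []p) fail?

5

s: p | []p is T. ✗
t: p | []p is T. ✗
u: p | []p is F. ✓
v: p | []p is T. ✗
w: p | []p is T. ✗
x: p | []p is T. ✗
Satisfying worlds: {u}.
So ~(p | []p) fails at the other 5 worlds.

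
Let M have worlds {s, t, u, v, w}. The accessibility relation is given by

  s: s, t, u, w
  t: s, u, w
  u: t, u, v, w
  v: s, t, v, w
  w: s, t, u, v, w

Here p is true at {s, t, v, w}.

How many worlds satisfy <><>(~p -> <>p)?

s: successors {s, t, u, w}; <>(~p -> <>p) there: s:T, t:T, u:T, w:T. ✓
t: successors {s, u, w}; <>(~p -> <>p) there: s:T, u:T, w:T. ✓
u: successors {t, u, v, w}; <>(~p -> <>p) there: t:T, u:T, v:T, w:T. ✓
v: successors {s, t, v, w}; <>(~p -> <>p) there: s:T, t:T, v:T, w:T. ✓
w: successors {s, t, u, v, w}; <>(~p -> <>p) there: s:T, t:T, u:T, v:T, w:T. ✓
Satisfying worlds: {s, t, u, v, w}.

5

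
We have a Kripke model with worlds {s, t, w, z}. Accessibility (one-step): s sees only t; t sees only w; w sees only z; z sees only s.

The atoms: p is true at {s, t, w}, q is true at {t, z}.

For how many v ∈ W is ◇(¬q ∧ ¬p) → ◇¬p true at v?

4

s: ◇(¬q ∧ ¬p) is F, ◇¬p is F. ✓
t: ◇(¬q ∧ ¬p) is F, ◇¬p is F. ✓
w: ◇(¬q ∧ ¬p) is F, ◇¬p is T. ✓
z: ◇(¬q ∧ ¬p) is F, ◇¬p is F. ✓
Satisfying worlds: {s, t, w, z}.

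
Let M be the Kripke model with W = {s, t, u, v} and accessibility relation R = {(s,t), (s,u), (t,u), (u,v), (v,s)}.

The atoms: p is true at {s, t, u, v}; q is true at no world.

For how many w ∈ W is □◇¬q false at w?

0

s: successors {t, u}; ◇¬q there: t:T, u:T. ✓
t: successors {u}; ◇¬q there: u:T. ✓
u: successors {v}; ◇¬q there: v:T. ✓
v: successors {s}; ◇¬q there: s:T. ✓
Satisfying worlds: {s, t, u, v}.
So □◇¬q fails at the other 0 worlds.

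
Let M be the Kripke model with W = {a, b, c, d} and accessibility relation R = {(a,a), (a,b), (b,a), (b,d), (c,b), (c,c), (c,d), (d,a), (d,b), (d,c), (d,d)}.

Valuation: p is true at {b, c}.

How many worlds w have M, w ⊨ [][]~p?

0

a: successors {a, b}; []~p there: a:F, b:T. ✗
b: successors {a, d}; []~p there: a:F, d:F. ✗
c: successors {b, c, d}; []~p there: b:T, c:F, d:F. ✗
d: successors {a, b, c, d}; []~p there: a:F, b:T, c:F, d:F. ✗
Satisfying worlds: ∅.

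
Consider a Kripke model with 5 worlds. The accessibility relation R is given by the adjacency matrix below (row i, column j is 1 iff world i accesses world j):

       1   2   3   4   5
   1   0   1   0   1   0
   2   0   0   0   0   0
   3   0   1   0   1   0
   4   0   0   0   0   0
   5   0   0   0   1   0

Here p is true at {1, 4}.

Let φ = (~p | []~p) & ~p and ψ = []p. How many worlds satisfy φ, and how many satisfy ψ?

3 and 3

For (~p | []~p) & ~p:
1: ~p | []~p is F, ~p is F. ✗
2: ~p | []~p is T, ~p is T. ✓
3: ~p | []~p is T, ~p is T. ✓
4: ~p | []~p is T, ~p is F. ✗
5: ~p | []~p is T, ~p is T. ✓
— 3 worlds.
For []p:
1: successors {2, 4}; p there: 2:F, 4:T. ✗
2: no successors, so []p holds vacuously. ✓
3: successors {2, 4}; p there: 2:F, 4:T. ✗
4: no successors, so []p holds vacuously. ✓
5: successors {4}; p there: 4:T. ✓
— 3 worlds.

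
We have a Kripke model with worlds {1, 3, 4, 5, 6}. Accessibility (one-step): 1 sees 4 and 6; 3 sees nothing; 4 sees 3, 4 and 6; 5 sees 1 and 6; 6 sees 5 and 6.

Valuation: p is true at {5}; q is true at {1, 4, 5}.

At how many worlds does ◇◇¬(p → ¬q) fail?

1: successors {4, 6}; ◇¬(p → ¬q) there: 4:F, 6:T. ✓
3: no successors, so ◇◇¬(p → ¬q) fails. ✗
4: successors {3, 4, 6}; ◇¬(p → ¬q) there: 3:F, 4:F, 6:T. ✓
5: successors {1, 6}; ◇¬(p → ¬q) there: 1:F, 6:T. ✓
6: successors {5, 6}; ◇¬(p → ¬q) there: 5:F, 6:T. ✓
Satisfying worlds: {1, 4, 5, 6}.
So ◇◇¬(p → ¬q) fails at the other 1 world.

1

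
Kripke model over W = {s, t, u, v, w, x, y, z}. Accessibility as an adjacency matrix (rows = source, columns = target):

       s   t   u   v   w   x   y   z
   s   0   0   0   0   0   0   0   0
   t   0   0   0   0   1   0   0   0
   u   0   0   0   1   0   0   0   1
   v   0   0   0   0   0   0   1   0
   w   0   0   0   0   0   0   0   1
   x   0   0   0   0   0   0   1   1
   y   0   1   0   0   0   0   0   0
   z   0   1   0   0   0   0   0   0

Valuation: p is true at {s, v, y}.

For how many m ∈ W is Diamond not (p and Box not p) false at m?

2

s: no successors, so Diamond not (p and Box not p) fails. ✗
t: successors {w}; not (p and Box not p) there: w:T. ✓
u: successors {v, z}; not (p and Box not p) there: v:T, z:T. ✓
v: successors {y}; not (p and Box not p) there: y:F. ✗
w: successors {z}; not (p and Box not p) there: z:T. ✓
x: successors {y, z}; not (p and Box not p) there: y:F, z:T. ✓
y: successors {t}; not (p and Box not p) there: t:T. ✓
z: successors {t}; not (p and Box not p) there: t:T. ✓
Satisfying worlds: {t, u, w, x, y, z}.
So Diamond not (p and Box not p) fails at the other 2 worlds.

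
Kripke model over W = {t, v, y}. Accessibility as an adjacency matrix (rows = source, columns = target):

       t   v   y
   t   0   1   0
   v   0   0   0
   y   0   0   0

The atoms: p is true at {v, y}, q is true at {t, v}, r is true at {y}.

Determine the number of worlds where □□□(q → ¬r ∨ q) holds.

t: successors {v}; □□(q → ¬r ∨ q) there: v:T. ✓
v: no successors, so □□□(q → ¬r ∨ q) holds vacuously. ✓
y: no successors, so □□□(q → ¬r ∨ q) holds vacuously. ✓
Satisfying worlds: {t, v, y}.

3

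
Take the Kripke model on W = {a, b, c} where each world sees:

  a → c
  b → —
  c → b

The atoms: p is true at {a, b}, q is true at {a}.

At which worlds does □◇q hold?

{b}

a: successors {c}; ◇q there: c:F. ✗
b: no successors, so □◇q holds vacuously. ✓
c: successors {b}; ◇q there: b:F. ✗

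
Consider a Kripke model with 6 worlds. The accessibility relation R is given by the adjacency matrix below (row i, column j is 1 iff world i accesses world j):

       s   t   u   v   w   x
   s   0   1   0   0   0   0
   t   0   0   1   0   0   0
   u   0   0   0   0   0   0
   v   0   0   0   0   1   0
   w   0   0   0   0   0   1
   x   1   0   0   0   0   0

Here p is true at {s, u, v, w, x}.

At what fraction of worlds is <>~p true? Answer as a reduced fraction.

1/6

s: successors {t}; ~p there: t:T. ✓
t: successors {u}; ~p there: u:F. ✗
u: no successors, so <>~p fails. ✗
v: successors {w}; ~p there: w:F. ✗
w: successors {x}; ~p there: x:F. ✗
x: successors {s}; ~p there: s:F. ✗
That's 1 of 6 worlds, so 1/6.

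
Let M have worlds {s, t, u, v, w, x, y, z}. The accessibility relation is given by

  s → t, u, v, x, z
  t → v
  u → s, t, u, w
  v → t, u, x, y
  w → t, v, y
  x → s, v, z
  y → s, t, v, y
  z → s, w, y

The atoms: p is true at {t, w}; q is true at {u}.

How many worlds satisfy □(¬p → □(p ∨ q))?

0

s: successors {t, u, v, x, z}; ¬p → □(p ∨ q) there: t:T, u:F, v:F, x:F, z:F. ✗
t: successors {v}; ¬p → □(p ∨ q) there: v:F. ✗
u: successors {s, t, u, w}; ¬p → □(p ∨ q) there: s:F, t:T, u:F, w:T. ✗
v: successors {t, u, x, y}; ¬p → □(p ∨ q) there: t:T, u:F, x:F, y:F. ✗
w: successors {t, v, y}; ¬p → □(p ∨ q) there: t:T, v:F, y:F. ✗
x: successors {s, v, z}; ¬p → □(p ∨ q) there: s:F, v:F, z:F. ✗
y: successors {s, t, v, y}; ¬p → □(p ∨ q) there: s:F, t:T, v:F, y:F. ✗
z: successors {s, w, y}; ¬p → □(p ∨ q) there: s:F, w:T, y:F. ✗
Satisfying worlds: ∅.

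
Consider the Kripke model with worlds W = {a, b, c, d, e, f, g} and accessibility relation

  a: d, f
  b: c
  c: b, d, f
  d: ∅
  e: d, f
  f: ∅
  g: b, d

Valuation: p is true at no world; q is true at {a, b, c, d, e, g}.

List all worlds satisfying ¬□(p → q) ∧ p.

a: ¬□(p → q) is F, p is F. ✗
b: ¬□(p → q) is F, p is F. ✗
c: ¬□(p → q) is F, p is F. ✗
d: ¬□(p → q) is F, p is F. ✗
e: ¬□(p → q) is F, p is F. ✗
f: ¬□(p → q) is F, p is F. ✗
g: ¬□(p → q) is F, p is F. ✗

∅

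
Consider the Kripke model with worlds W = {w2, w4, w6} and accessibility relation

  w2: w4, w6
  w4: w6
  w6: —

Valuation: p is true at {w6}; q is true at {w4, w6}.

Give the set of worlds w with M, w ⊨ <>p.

{w2, w4}

w2: successors {w4, w6}; p there: w4:F, w6:T. ✓
w4: successors {w6}; p there: w6:T. ✓
w6: no successors, so <>p fails. ✗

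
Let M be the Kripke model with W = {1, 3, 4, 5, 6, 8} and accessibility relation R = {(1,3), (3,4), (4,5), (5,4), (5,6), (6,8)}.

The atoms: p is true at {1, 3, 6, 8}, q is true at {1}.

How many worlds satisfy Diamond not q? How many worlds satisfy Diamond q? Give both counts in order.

5 and 0

For Diamond not q:
1: successors {3}; not q there: 3:T. ✓
3: successors {4}; not q there: 4:T. ✓
4: successors {5}; not q there: 5:T. ✓
5: successors {4, 6}; not q there: 4:T, 6:T. ✓
6: successors {8}; not q there: 8:T. ✓
8: no successors, so Diamond not q fails. ✗
— 5 worlds.
For Diamond q:
1: successors {3}; q there: 3:F. ✗
3: successors {4}; q there: 4:F. ✗
4: successors {5}; q there: 5:F. ✗
5: successors {4, 6}; q there: 4:F, 6:F. ✗
6: successors {8}; q there: 8:F. ✗
8: no successors, so Diamond q fails. ✗
— 0 worlds.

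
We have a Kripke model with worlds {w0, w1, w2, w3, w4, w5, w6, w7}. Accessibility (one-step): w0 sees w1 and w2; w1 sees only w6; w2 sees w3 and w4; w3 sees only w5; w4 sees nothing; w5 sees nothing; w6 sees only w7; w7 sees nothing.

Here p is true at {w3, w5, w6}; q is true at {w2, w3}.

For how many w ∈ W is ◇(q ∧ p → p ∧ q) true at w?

w0: successors {w1, w2}; q ∧ p → p ∧ q there: w1:T, w2:T. ✓
w1: successors {w6}; q ∧ p → p ∧ q there: w6:T. ✓
w2: successors {w3, w4}; q ∧ p → p ∧ q there: w3:T, w4:T. ✓
w3: successors {w5}; q ∧ p → p ∧ q there: w5:T. ✓
w4: no successors, so ◇(q ∧ p → p ∧ q) fails. ✗
w5: no successors, so ◇(q ∧ p → p ∧ q) fails. ✗
w6: successors {w7}; q ∧ p → p ∧ q there: w7:T. ✓
w7: no successors, so ◇(q ∧ p → p ∧ q) fails. ✗
Satisfying worlds: {w0, w1, w2, w3, w6}.

5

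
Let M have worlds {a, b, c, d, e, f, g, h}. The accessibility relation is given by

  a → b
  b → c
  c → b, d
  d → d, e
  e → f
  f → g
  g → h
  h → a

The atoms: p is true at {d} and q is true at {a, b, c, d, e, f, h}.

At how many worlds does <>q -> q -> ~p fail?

a: <>q is T, q -> ~p is T. ✓
b: <>q is T, q -> ~p is T. ✓
c: <>q is T, q -> ~p is T. ✓
d: <>q is T, q -> ~p is F. ✗
e: <>q is T, q -> ~p is T. ✓
f: <>q is F, q -> ~p is T. ✓
g: <>q is T, q -> ~p is T. ✓
h: <>q is T, q -> ~p is T. ✓
Satisfying worlds: {a, b, c, e, f, g, h}.
So <>q -> q -> ~p fails at the other 1 world.

1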